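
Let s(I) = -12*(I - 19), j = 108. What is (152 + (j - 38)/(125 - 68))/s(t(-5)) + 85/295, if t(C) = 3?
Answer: 350677/322848 ≈ 1.0862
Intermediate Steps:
s(I) = 228 - 12*I (s(I) = -12*(-19 + I) = 228 - 12*I)
(152 + (j - 38)/(125 - 68))/s(t(-5)) + 85/295 = (152 + (108 - 38)/(125 - 68))/(228 - 12*3) + 85/295 = (152 + 70/57)/(228 - 36) + 85*(1/295) = (152 + 70*(1/57))/192 + 17/59 = (152 + 70/57)*(1/192) + 17/59 = (8734/57)*(1/192) + 17/59 = 4367/5472 + 17/59 = 350677/322848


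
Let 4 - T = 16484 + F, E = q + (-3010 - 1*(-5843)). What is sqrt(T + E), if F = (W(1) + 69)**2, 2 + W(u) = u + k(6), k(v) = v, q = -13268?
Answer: 3*I*sqrt(3599) ≈ 179.98*I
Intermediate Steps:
W(u) = 4 + u (W(u) = -2 + (u + 6) = -2 + (6 + u) = 4 + u)
F = 5476 (F = ((4 + 1) + 69)**2 = (5 + 69)**2 = 74**2 = 5476)
E = -10435 (E = -13268 + (-3010 - 1*(-5843)) = -13268 + (-3010 + 5843) = -13268 + 2833 = -10435)
T = -21956 (T = 4 - (16484 + 5476) = 4 - 1*21960 = 4 - 21960 = -21956)
sqrt(T + E) = sqrt(-21956 - 10435) = sqrt(-32391) = 3*I*sqrt(3599)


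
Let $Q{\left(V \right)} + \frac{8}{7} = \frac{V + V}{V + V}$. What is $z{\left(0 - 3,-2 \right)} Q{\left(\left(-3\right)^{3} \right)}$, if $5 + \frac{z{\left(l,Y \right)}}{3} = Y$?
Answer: $3$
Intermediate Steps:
$z{\left(l,Y \right)} = -15 + 3 Y$
$Q{\left(V \right)} = - \frac{1}{7}$ ($Q{\left(V \right)} = - \frac{8}{7} + \frac{V + V}{V + V} = - \frac{8}{7} + \frac{2 V}{2 V} = - \frac{8}{7} + 2 V \frac{1}{2 V} = - \frac{8}{7} + 1 = - \frac{1}{7}$)
$z{\left(0 - 3,-2 \right)} Q{\left(\left(-3\right)^{3} \right)} = \left(-15 + 3 \left(-2\right)\right) \left(- \frac{1}{7}\right) = \left(-15 - 6\right) \left(- \frac{1}{7}\right) = \left(-21\right) \left(- \frac{1}{7}\right) = 3$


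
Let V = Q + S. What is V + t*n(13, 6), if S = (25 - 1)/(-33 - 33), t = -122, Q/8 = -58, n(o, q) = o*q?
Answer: -109784/11 ≈ -9980.4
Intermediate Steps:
Q = -464 (Q = 8*(-58) = -464)
S = -4/11 (S = 24/(-66) = 24*(-1/66) = -4/11 ≈ -0.36364)
V = -5108/11 (V = -464 - 4/11 = -5108/11 ≈ -464.36)
V + t*n(13, 6) = -5108/11 - 1586*6 = -5108/11 - 122*78 = -5108/11 - 9516 = -109784/11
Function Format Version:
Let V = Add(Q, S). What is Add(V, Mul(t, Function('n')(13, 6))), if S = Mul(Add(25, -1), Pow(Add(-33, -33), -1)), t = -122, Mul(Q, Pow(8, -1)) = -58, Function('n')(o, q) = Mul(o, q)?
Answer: Rational(-109784, 11) ≈ -9980.4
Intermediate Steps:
Q = -464 (Q = Mul(8, -58) = -464)
S = Rational(-4, 11) (S = Mul(24, Pow(-66, -1)) = Mul(24, Rational(-1, 66)) = Rational(-4, 11) ≈ -0.36364)
V = Rational(-5108, 11) (V = Add(-464, Rational(-4, 11)) = Rational(-5108, 11) ≈ -464.36)
Add(V, Mul(t, Function('n')(13, 6))) = Add(Rational(-5108, 11), Mul(-122, Mul(13, 6))) = Add(Rational(-5108, 11), Mul(-122, 78)) = Add(Rational(-5108, 11), -9516) = Rational(-109784, 11)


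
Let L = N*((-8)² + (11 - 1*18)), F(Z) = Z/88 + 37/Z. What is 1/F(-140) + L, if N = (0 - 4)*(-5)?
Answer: 3255440/2857 ≈ 1139.5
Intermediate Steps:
N = 20 (N = -4*(-5) = 20)
F(Z) = 37/Z + Z/88 (F(Z) = Z*(1/88) + 37/Z = Z/88 + 37/Z = 37/Z + Z/88)
L = 1140 (L = 20*((-8)² + (11 - 1*18)) = 20*(64 + (11 - 18)) = 20*(64 - 7) = 20*57 = 1140)
1/F(-140) + L = 1/(37/(-140) + (1/88)*(-140)) + 1140 = 1/(37*(-1/140) - 35/22) + 1140 = 1/(-37/140 - 35/22) + 1140 = 1/(-2857/1540) + 1140 = -1540/2857 + 1140 = 3255440/2857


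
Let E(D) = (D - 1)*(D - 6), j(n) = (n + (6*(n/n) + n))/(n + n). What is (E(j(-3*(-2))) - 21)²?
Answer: 8649/16 ≈ 540.56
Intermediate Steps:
j(n) = (6 + 2*n)/(2*n) (j(n) = (n + (6*1 + n))/((2*n)) = (n + (6 + n))*(1/(2*n)) = (6 + 2*n)*(1/(2*n)) = (6 + 2*n)/(2*n))
E(D) = (-1 + D)*(-6 + D)
(E(j(-3*(-2))) - 21)² = ((6 + ((3 - 3*(-2))/((-3*(-2))))² - 7*(3 - 3*(-2))/((-3*(-2)))) - 21)² = ((6 + ((3 + 6)/6)² - 7*(3 + 6)/6) - 21)² = ((6 + ((⅙)*9)² - 7*9/6) - 21)² = ((6 + (3/2)² - 7*3/2) - 21)² = ((6 + 9/4 - 21/2) - 21)² = (-9/4 - 21)² = (-93/4)² = 8649/16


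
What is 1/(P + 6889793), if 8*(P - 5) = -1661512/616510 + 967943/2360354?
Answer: 5820727378160/40103634186087033521 ≈ 1.4514e-7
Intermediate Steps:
P = 27441131912641/5820727378160 (P = 5 + (-1661512/616510 + 967943/2360354)/8 = 5 + (-1661512*1/616510 + 967943*(1/2360354))/8 = 5 + (-830756/308255 + 967943/2360354)/8 = 5 + (1/8)*(-1662504978159/727590922270) = 5 - 1662504978159/5820727378160 = 27441131912641/5820727378160 ≈ 4.7144)
1/(P + 6889793) = 1/(27441131912641/5820727378160 + 6889793) = 1/(40103634186087033521/5820727378160) = 5820727378160/40103634186087033521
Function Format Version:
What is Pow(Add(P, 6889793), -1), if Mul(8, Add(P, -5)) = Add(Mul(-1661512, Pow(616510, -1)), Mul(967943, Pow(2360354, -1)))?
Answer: Rational(5820727378160, 40103634186087033521) ≈ 1.4514e-7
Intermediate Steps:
P = Rational(27441131912641, 5820727378160) (P = Add(5, Mul(Rational(1, 8), Add(Mul(-1661512, Pow(616510, -1)), Mul(967943, Pow(2360354, -1))))) = Add(5, Mul(Rational(1, 8), Add(Mul(-1661512, Rational(1, 616510)), Mul(967943, Rational(1, 2360354))))) = Add(5, Mul(Rational(1, 8), Add(Rational(-830756, 308255), Rational(967943, 2360354)))) = Add(5, Mul(Rational(1, 8), Rational(-1662504978159, 727590922270))) = Add(5, Rational(-1662504978159, 5820727378160)) = Rational(27441131912641, 5820727378160) ≈ 4.7144)
Pow(Add(P, 6889793), -1) = Pow(Add(Rational(27441131912641, 5820727378160), 6889793), -1) = Pow(Rational(40103634186087033521, 5820727378160), -1) = Rational(5820727378160, 40103634186087033521)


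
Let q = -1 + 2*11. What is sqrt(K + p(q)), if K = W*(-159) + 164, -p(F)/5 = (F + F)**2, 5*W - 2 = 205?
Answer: I*sqrt(380965)/5 ≈ 123.44*I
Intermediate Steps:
W = 207/5 (W = 2/5 + (1/5)*205 = 2/5 + 41 = 207/5 ≈ 41.400)
q = 21 (q = -1 + 22 = 21)
p(F) = -20*F**2 (p(F) = -5*(F + F)**2 = -5*4*F**2 = -20*F**2)
K = -32093/5 (K = (207/5)*(-159) + 164 = -32913/5 + 164 = -32093/5 ≈ -6418.6)
sqrt(K + p(q)) = sqrt(-32093/5 - 20*21**2) = sqrt(-32093/5 - 20*441) = sqrt(-32093/5 - 8820) = sqrt(-76193/5) = I*sqrt(380965)/5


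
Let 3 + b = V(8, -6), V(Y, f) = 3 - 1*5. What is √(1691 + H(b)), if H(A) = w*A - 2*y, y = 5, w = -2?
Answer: √1691 ≈ 41.122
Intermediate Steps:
V(Y, f) = -2 (V(Y, f) = 3 - 5 = -2)
b = -5 (b = -3 - 2 = -5)
H(A) = -10 - 2*A (H(A) = -2*A - 2*5 = -2*A - 10 = -10 - 2*A)
√(1691 + H(b)) = √(1691 + (-10 - 2*(-5))) = √(1691 + (-10 + 10)) = √(1691 + 0) = √1691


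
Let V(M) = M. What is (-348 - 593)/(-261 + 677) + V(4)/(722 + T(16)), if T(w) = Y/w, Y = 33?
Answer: -10874861/4819360 ≈ -2.2565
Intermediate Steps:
T(w) = 33/w
(-348 - 593)/(-261 + 677) + V(4)/(722 + T(16)) = (-348 - 593)/(-261 + 677) + 4/(722 + 33/16) = -941/416 + 4/(722 + 33*(1/16)) = -941*1/416 + 4/(722 + 33/16) = -941/416 + 4/(11585/16) = -941/416 + (16/11585)*4 = -941/416 + 64/11585 = -10874861/4819360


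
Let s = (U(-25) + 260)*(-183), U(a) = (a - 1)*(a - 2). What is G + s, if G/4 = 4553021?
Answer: 18036038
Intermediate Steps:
G = 18212084 (G = 4*4553021 = 18212084)
U(a) = (-1 + a)*(-2 + a)
s = -176046 (s = ((2 + (-25)² - 3*(-25)) + 260)*(-183) = ((2 + 625 + 75) + 260)*(-183) = (702 + 260)*(-183) = 962*(-183) = -176046)
G + s = 18212084 - 176046 = 18036038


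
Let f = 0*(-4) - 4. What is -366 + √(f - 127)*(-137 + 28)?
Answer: -366 - 109*I*√131 ≈ -366.0 - 1247.6*I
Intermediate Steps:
f = -4 (f = 0 - 4 = -4)
-366 + √(f - 127)*(-137 + 28) = -366 + √(-4 - 127)*(-137 + 28) = -366 + √(-131)*(-109) = -366 + (I*√131)*(-109) = -366 - 109*I*√131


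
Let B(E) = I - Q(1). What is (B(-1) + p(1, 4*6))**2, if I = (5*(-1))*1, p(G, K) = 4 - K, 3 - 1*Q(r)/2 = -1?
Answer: 1089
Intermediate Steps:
Q(r) = 8 (Q(r) = 6 - 2*(-1) = 6 + 2 = 8)
I = -5 (I = -5*1 = -5)
B(E) = -13 (B(E) = -5 - 1*8 = -5 - 8 = -13)
(B(-1) + p(1, 4*6))**2 = (-13 + (4 - 4*6))**2 = (-13 + (4 - 1*24))**2 = (-13 + (4 - 24))**2 = (-13 - 20)**2 = (-33)**2 = 1089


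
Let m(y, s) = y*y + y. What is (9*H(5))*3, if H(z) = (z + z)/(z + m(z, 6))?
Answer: 54/7 ≈ 7.7143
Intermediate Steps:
m(y, s) = y + y² (m(y, s) = y² + y = y + y²)
H(z) = 2*z/(z + z*(1 + z)) (H(z) = (z + z)/(z + z*(1 + z)) = (2*z)/(z + z*(1 + z)) = 2*z/(z + z*(1 + z)))
(9*H(5))*3 = (9*(2/(2 + 5)))*3 = (9*(2/7))*3 = (18/7)*3 = 54/7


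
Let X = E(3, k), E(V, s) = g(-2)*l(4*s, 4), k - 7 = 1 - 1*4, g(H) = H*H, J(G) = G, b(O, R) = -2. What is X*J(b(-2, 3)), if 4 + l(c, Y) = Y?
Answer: 0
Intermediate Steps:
l(c, Y) = -4 + Y
g(H) = H²
k = 4 (k = 7 + (1 - 1*4) = 7 + (1 - 4) = 7 - 3 = 4)
E(V, s) = 0 (E(V, s) = (-2)²*(-4 + 4) = 4*0 = 0)
X = 0
X*J(b(-2, 3)) = 0*(-2) = 0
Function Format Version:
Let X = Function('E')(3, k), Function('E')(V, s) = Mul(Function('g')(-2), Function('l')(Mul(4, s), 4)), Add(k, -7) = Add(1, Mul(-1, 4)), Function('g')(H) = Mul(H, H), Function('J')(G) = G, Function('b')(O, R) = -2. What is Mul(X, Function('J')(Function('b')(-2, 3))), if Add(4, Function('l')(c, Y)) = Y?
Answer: 0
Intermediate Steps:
Function('l')(c, Y) = Add(-4, Y)
Function('g')(H) = Pow(H, 2)
k = 4 (k = Add(7, Add(1, Mul(-1, 4))) = Add(7, Add(1, -4)) = Add(7, -3) = 4)
Function('E')(V, s) = 0 (Function('E')(V, s) = Mul(Pow(-2, 2), Add(-4, 4)) = Mul(4, 0) = 0)
X = 0
Mul(X, Function('J')(Function('b')(-2, 3))) = Mul(0, -2) = 0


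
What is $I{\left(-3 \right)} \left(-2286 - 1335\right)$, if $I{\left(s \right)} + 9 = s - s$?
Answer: $32589$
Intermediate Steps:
$I{\left(s \right)} = -9$ ($I{\left(s \right)} = -9 + \left(s - s\right) = -9 + 0 = -9$)
$I{\left(-3 \right)} \left(-2286 - 1335\right) = - 9 \left(-2286 - 1335\right) = \left(-9\right) \left(-3621\right) = 32589$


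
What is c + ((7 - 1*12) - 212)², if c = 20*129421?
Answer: 2635509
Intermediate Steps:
c = 2588420
c + ((7 - 1*12) - 212)² = 2588420 + ((7 - 1*12) - 212)² = 2588420 + ((7 - 12) - 212)² = 2588420 + (-5 - 212)² = 2588420 + (-217)² = 2588420 + 47089 = 2635509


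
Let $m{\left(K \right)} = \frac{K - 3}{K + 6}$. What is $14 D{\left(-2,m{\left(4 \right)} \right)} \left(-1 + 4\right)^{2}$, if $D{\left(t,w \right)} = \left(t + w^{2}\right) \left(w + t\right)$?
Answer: $\frac{238203}{500} \approx 476.41$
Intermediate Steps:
$m{\left(K \right)} = \frac{-3 + K}{6 + K}$
$D{\left(t,w \right)} = \left(t + w\right) \left(t + w^{2}\right)$ ($D{\left(t,w \right)} = \left(t + w^{2}\right) \left(t + w\right) = \left(t + w\right) \left(t + w^{2}\right)$)
$14 D{\left(-2,m{\left(4 \right)} \right)} \left(-1 + 4\right)^{2} = 14 \left(\left(-2\right)^{2} + \left(\frac{-3 + 4}{6 + 4}\right)^{3} - 2 \frac{-3 + 4}{6 + 4} - 2 \left(\frac{-3 + 4}{6 + 4}\right)^{2}\right) \left(-1 + 4\right)^{2} = 14 \left(4 + \left(\frac{1}{10} \cdot 1\right)^{3} - 2 \cdot \frac{1}{10} \cdot 1 - 2 \left(\frac{1}{10} \cdot 1\right)^{2}\right) 3^{2} = 14 \left(4 + \left(\frac{1}{10} \cdot 1\right)^{3} - 2 \cdot \frac{1}{10} \cdot 1 - 2 \left(\frac{1}{10} \cdot 1\right)^{2}\right) 9 = 14 \left(4 + \left(\frac{1}{10}\right)^{3} - \frac{1}{5} - \frac{2}{100}\right) 9 = 14 \left(4 + \frac{1}{1000} - \frac{1}{5} - \frac{1}{50}\right) 9 = 14 \cdot \frac{3781}{1000} \cdot 9 = \frac{26467}{500} \cdot 9 = \frac{238203}{500}$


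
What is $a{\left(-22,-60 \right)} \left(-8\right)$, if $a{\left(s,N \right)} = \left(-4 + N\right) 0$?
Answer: $0$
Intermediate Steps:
$a{\left(s,N \right)} = 0$
$a{\left(-22,-60 \right)} \left(-8\right) = 0 \left(-8\right) = 0$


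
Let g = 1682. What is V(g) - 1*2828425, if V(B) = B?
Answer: -2826743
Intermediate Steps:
V(g) - 1*2828425 = 1682 - 1*2828425 = 1682 - 2828425 = -2826743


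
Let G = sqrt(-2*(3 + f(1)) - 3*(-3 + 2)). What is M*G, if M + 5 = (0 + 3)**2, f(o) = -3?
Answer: 4*sqrt(3) ≈ 6.9282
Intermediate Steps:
M = 4 (M = -5 + (0 + 3)**2 = -5 + 3**2 = -5 + 9 = 4)
G = sqrt(3) (G = sqrt(-2*(3 - 3) - 3*(-3 + 2)) = sqrt(-2*0 - 3*(-1)) = sqrt(0 + 3) = sqrt(3) ≈ 1.7320)
M*G = 4*sqrt(3)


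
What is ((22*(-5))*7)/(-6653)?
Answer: 770/6653 ≈ 0.11574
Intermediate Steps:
((22*(-5))*7)/(-6653) = -110*7*(-1/6653) = -770*(-1/6653) = 770/6653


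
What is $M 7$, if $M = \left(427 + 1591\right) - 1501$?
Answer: $3619$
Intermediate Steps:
$M = 517$ ($M = 2018 - 1501 = 517$)
$M 7 = 517 \cdot 7 = 3619$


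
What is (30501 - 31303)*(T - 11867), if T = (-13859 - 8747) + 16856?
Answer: 14128834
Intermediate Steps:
T = -5750 (T = -22606 + 16856 = -5750)
(30501 - 31303)*(T - 11867) = (30501 - 31303)*(-5750 - 11867) = -802*(-17617) = 14128834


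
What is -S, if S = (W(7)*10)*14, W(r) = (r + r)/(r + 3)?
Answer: -196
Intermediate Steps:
W(r) = 2*r/(3 + r) (W(r) = (2*r)/(3 + r) = 2*r/(3 + r))
S = 196 (S = ((2*7/(3 + 7))*10)*14 = ((2*7/10)*10)*14 = ((2*7*(⅒))*10)*14 = ((7/5)*10)*14 = 14*14 = 196)
-S = -1*196 = -196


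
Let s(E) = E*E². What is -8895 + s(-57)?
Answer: -194088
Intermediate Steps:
s(E) = E³
-8895 + s(-57) = -8895 + (-57)³ = -8895 - 185193 = -194088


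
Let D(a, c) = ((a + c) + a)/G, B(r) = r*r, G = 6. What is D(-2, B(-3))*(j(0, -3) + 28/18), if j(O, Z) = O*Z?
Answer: 35/27 ≈ 1.2963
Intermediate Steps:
B(r) = r**2
D(a, c) = a/3 + c/6 (D(a, c) = ((a + c) + a)/6 = (c + 2*a)*(1/6) = a/3 + c/6)
D(-2, B(-3))*(j(0, -3) + 28/18) = ((1/3)*(-2) + (1/6)*(-3)**2)*(0*(-3) + 28/18) = (-2/3 + (1/6)*9)*(0 + 28*(1/18)) = (-2/3 + 3/2)*(0 + 14/9) = (5/6)*(14/9) = 35/27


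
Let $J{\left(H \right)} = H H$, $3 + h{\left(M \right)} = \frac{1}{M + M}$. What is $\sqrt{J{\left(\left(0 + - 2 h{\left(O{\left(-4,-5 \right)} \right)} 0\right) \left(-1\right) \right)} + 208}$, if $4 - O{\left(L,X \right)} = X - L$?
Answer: $4 \sqrt{13} \approx 14.422$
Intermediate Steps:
$O{\left(L,X \right)} = 4 + L - X$ ($O{\left(L,X \right)} = 4 - \left(X - L\right) = 4 + \left(L - X\right) = 4 + L - X$)
$h{\left(M \right)} = -3 + \frac{1}{2 M}$ ($h{\left(M \right)} = -3 + \frac{1}{M + M} = -3 + \frac{1}{2 M}$)
$J{\left(H \right)} = H^{2}$
$\sqrt{J{\left(\left(0 + - 2 h{\left(O{\left(-4,-5 \right)} \right)} 0\right) \left(-1\right) \right)} + 208} = \sqrt{\left(\left(0 + - 2 \left(-3 + \frac{1}{2 \left(4 - 4 - -5\right)}\right) 0\right) \left(-1\right)\right)^{2} + 208} = \sqrt{\left(\left(0 + - 2 \left(-3 + \frac{1}{2 \left(4 - 4 + 5\right)}\right) 0\right) \left(-1\right)\right)^{2} + 208} = \sqrt{\left(\left(0 + - 2 \left(-3 + \frac{1}{2 \cdot 5}\right) 0\right) \left(-1\right)\right)^{2} + 208} = \sqrt{\left(\left(0 + - 2 \left(-3 + \frac{1}{2} \cdot \frac{1}{5}\right) 0\right) \left(-1\right)\right)^{2} + 208} = \sqrt{\left(\left(0 + - 2 \left(-3 + \frac{1}{10}\right) 0\right) \left(-1\right)\right)^{2} + 208} = \sqrt{\left(\left(0 + \left(-2\right) \left(- \frac{29}{10}\right) 0\right) \left(-1\right)\right)^{2} + 208} = \sqrt{\left(\left(0 + \frac{29}{5} \cdot 0\right) \left(-1\right)\right)^{2} + 208} = \sqrt{\left(\left(0 + 0\right) \left(-1\right)\right)^{2} + 208} = \sqrt{\left(0 \left(-1\right)\right)^{2} + 208} = \sqrt{0^{2} + 208} = \sqrt{0 + 208} = \sqrt{208} = 4 \sqrt{13}$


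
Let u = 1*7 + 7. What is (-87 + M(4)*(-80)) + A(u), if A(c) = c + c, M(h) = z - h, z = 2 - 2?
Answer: 261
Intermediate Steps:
u = 14 (u = 7 + 7 = 14)
z = 0
M(h) = -h (M(h) = 0 - h = -h)
A(c) = 2*c
(-87 + M(4)*(-80)) + A(u) = (-87 - 1*4*(-80)) + 2*14 = (-87 - 4*(-80)) + 28 = (-87 + 320) + 28 = 233 + 28 = 261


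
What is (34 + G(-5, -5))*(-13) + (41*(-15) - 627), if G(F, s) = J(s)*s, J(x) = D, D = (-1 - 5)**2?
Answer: 656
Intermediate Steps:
D = 36 (D = (-6)**2 = 36)
J(x) = 36
G(F, s) = 36*s
(34 + G(-5, -5))*(-13) + (41*(-15) - 627) = (34 + 36*(-5))*(-13) + (41*(-15) - 627) = (34 - 180)*(-13) + (-615 - 627) = -146*(-13) - 1242 = 1898 - 1242 = 656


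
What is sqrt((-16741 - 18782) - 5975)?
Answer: I*sqrt(41498) ≈ 203.71*I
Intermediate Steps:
sqrt((-16741 - 18782) - 5975) = sqrt(-35523 - 5975) = sqrt(-41498) = I*sqrt(41498)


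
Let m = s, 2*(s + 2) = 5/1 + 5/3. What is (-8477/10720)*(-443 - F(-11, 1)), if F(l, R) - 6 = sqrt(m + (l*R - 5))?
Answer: 3806173/10720 + 8477*I*sqrt(33)/16080 ≈ 355.05 + 3.0284*I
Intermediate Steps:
s = 4/3 (s = -2 + (5/1 + 5/3)/2 = -2 + (5*1 + 5*(1/3))/2 = -2 + (5 + 5/3)/2 = -2 + (1/2)*(20/3) = -2 + 10/3 = 4/3 ≈ 1.3333)
m = 4/3 ≈ 1.3333
F(l, R) = 6 + sqrt(-11/3 + R*l) (F(l, R) = 6 + sqrt(4/3 + (l*R - 5)) = 6 + sqrt(4/3 + (R*l - 5)) = 6 + sqrt(4/3 + (-5 + R*l)) = 6 + sqrt(-11/3 + R*l))
(-8477/10720)*(-443 - F(-11, 1)) = (-8477/10720)*(-443 - (6 + sqrt(-33 + 9*1*(-11))/3)) = (-8477*1/10720)*(-443 - (6 + sqrt(-33 - 99)/3)) = -8477*(-443 - (6 + sqrt(-132)/3))/10720 = -8477*(-443 - (6 + (2*I*sqrt(33))/3))/10720 = -8477*(-443 - (6 + 2*I*sqrt(33)/3))/10720 = -8477*(-443 + (-6 - 2*I*sqrt(33)/3))/10720 = -8477*(-449 - 2*I*sqrt(33)/3)/10720 = 3806173/10720 + 8477*I*sqrt(33)/16080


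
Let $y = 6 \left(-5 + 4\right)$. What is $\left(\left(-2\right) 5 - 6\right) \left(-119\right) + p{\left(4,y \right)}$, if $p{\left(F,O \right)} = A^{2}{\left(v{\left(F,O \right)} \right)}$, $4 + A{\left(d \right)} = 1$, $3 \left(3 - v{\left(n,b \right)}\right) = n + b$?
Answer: $1913$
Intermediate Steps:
$v{\left(n,b \right)} = 3 - \frac{b}{3} - \frac{n}{3}$ ($v{\left(n,b \right)} = 3 - \frac{n + b}{3} = 3 - \frac{b + n}{3} = 3 - \left(\frac{b}{3} + \frac{n}{3}\right) = 3 - \frac{b}{3} - \frac{n}{3}$)
$A{\left(d \right)} = -3$ ($A{\left(d \right)} = -4 + 1 = -3$)
$y = -6$ ($y = 6 \left(-1\right) = -6$)
$p{\left(F,O \right)} = 9$ ($p{\left(F,O \right)} = \left(-3\right)^{2} = 9$)
$\left(\left(-2\right) 5 - 6\right) \left(-119\right) + p{\left(4,y \right)} = \left(\left(-2\right) 5 - 6\right) \left(-119\right) + 9 = \left(-10 - 6\right) \left(-119\right) + 9 = \left(-16\right) \left(-119\right) + 9 = 1904 + 9 = 1913$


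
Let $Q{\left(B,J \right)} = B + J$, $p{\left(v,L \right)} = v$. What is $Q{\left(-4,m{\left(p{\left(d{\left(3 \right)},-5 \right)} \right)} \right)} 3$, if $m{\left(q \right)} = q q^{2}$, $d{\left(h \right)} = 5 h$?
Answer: $10113$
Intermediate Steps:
$m{\left(q \right)} = q^{3}$
$Q{\left(-4,m{\left(p{\left(d{\left(3 \right)},-5 \right)} \right)} \right)} 3 = \left(-4 + \left(5 \cdot 3\right)^{3}\right) 3 = \left(-4 + 15^{3}\right) 3 = \left(-4 + 3375\right) 3 = 3371 \cdot 3 = 10113$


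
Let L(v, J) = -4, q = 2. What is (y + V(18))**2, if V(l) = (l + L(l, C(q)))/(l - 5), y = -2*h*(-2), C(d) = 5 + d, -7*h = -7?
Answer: 4356/169 ≈ 25.775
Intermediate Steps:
h = 1 (h = -1/7*(-7) = 1)
y = 4 (y = -2*1*(-2) = -2*(-2) = 4)
V(l) = (-4 + l)/(-5 + l) (V(l) = (l - 4)/(l - 5) = (-4 + l)/(-5 + l))
(y + V(18))**2 = (4 + (-4 + 18)/(-5 + 18))**2 = (4 + 14/13)**2 = (66/13)**2 = 4356/169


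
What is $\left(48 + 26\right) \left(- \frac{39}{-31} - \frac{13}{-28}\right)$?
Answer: $\frac{55315}{434} \approx 127.45$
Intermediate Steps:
$\left(48 + 26\right) \left(- \frac{39}{-31} - \frac{13}{-28}\right) = 74 \left(\left(-39\right) \left(- \frac{1}{31}\right) - - \frac{13}{28}\right) = 74 \left(\frac{39}{31} + \frac{13}{28}\right) = 74 \cdot \frac{1495}{868} = \frac{55315}{434}$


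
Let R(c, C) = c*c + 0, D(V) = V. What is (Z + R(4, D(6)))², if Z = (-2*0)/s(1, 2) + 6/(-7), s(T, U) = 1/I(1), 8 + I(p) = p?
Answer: 11236/49 ≈ 229.31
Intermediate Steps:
I(p) = -8 + p
s(T, U) = -⅐ (s(T, U) = 1/(-8 + 1) = 1/(-7) = -⅐)
R(c, C) = c² (R(c, C) = c² + 0 = c²)
Z = -6/7 (Z = (-2*0)/(-⅐) + 6/(-7) = 0*(-7) + 6*(-⅐) = 0 - 6/7 = -6/7 ≈ -0.85714)
(Z + R(4, D(6)))² = (-6/7 + 4²)² = (-6/7 + 16)² = (106/7)² = 11236/49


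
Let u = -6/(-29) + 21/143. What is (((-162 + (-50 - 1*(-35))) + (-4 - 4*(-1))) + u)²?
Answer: 536632432704/17197609 ≈ 31204.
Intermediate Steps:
u = 1467/4147 (u = -6*(-1/29) + 21*(1/143) = 6/29 + 21/143 = 1467/4147 ≈ 0.35375)
(((-162 + (-50 - 1*(-35))) + (-4 - 4*(-1))) + u)² = (((-162 + (-50 - 1*(-35))) + (-4 - 4*(-1))) + 1467/4147)² = (((-162 + (-50 + 35)) + (-4 + 4)) + 1467/4147)² = (((-162 - 15) + 0) + 1467/4147)² = ((-177 + 0) + 1467/4147)² = (-177 + 1467/4147)² = (-732552/4147)² = 536632432704/17197609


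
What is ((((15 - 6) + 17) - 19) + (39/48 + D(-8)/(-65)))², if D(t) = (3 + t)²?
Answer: 2387025/43264 ≈ 55.173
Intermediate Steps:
((((15 - 6) + 17) - 19) + (39/48 + D(-8)/(-65)))² = ((((15 - 6) + 17) - 19) + (39/48 + (3 - 8)²/(-65)))² = (((9 + 17) - 19) + (39*(1/48) + (-5)²*(-1/65)))² = ((26 - 19) + (13/16 + 25*(-1/65)))² = (7 + (13/16 - 5/13))² = (7 + 89/208)² = (1545/208)² = 2387025/43264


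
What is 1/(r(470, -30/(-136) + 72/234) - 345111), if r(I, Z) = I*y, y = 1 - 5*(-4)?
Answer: -1/335241 ≈ -2.9829e-6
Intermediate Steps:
y = 21 (y = 1 + 20 = 21)
r(I, Z) = 21*I (r(I, Z) = I*21 = 21*I)
1/(r(470, -30/(-136) + 72/234) - 345111) = 1/(21*470 - 345111) = 1/(9870 - 345111) = 1/(-335241) = -1/335241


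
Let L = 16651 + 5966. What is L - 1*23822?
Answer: -1205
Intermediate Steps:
L = 22617
L - 1*23822 = 22617 - 1*23822 = 22617 - 23822 = -1205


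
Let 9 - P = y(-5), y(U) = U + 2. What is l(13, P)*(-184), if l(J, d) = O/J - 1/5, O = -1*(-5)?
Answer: -2208/65 ≈ -33.969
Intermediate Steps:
y(U) = 2 + U
P = 12 (P = 9 - (2 - 5) = 9 - 1*(-3) = 9 + 3 = 12)
O = 5
l(J, d) = -⅕ + 5/J (l(J, d) = 5/J - 1/5 = 5/J - 1*⅕ = 5/J - ⅕ = -⅕ + 5/J)
l(13, P)*(-184) = ((⅕)*(25 - 1*13)/13)*(-184) = ((⅕)*(1/13)*(25 - 13))*(-184) = ((⅕)*(1/13)*12)*(-184) = (12/65)*(-184) = -2208/65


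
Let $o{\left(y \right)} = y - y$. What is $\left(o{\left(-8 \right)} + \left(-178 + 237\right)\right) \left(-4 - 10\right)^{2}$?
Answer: $11564$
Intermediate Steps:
$o{\left(y \right)} = 0$
$\left(o{\left(-8 \right)} + \left(-178 + 237\right)\right) \left(-4 - 10\right)^{2} = \left(0 + \left(-178 + 237\right)\right) \left(-4 - 10\right)^{2} = \left(0 + 59\right) \left(-14\right)^{2} = 59 \cdot 196 = 11564$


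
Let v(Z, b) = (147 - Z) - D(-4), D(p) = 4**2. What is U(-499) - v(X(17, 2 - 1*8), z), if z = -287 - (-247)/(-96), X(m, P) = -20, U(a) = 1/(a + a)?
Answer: -150699/998 ≈ -151.00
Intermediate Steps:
D(p) = 16
U(a) = 1/(2*a)
z = -27799/96 (z = -287 - (-247)*(-1)/96 = -287 - 1*247/96 = -287 - 247/96 = -27799/96 ≈ -289.57)
v(Z, b) = 131 - Z (v(Z, b) = (147 - Z) - 1*16 = (147 - Z) - 16 = 131 - Z)
U(-499) - v(X(17, 2 - 1*8), z) = (1/2)/(-499) - (131 - 1*(-20)) = (1/2)*(-1/499) - (131 + 20) = -1/998 - 1*151 = -1/998 - 151 = -150699/998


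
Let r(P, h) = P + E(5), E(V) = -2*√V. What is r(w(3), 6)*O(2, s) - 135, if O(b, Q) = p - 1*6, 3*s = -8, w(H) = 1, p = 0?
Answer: -141 + 12*√5 ≈ -114.17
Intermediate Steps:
s = -8/3 (s = (⅓)*(-8) = -8/3 ≈ -2.6667)
r(P, h) = P - 2*√5
O(b, Q) = -6 (O(b, Q) = 0 - 1*6 = 0 - 6 = -6)
r(w(3), 6)*O(2, s) - 135 = (1 - 2*√5)*(-6) - 135 = (-6 + 12*√5) - 135 = -141 + 12*√5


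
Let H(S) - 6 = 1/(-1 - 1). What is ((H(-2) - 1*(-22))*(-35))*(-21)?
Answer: 40425/2 ≈ 20213.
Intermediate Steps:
H(S) = 11/2 (H(S) = 6 + 1/(-1 - 1) = 6 + 1/(-2) = 6 - 1/2 = 11/2)
((H(-2) - 1*(-22))*(-35))*(-21) = ((11/2 - 1*(-22))*(-35))*(-21) = ((11/2 + 22)*(-35))*(-21) = ((55/2)*(-35))*(-21) = -1925/2*(-21) = 40425/2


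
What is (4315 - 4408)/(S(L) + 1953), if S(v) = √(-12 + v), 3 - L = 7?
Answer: -181629/3814225 + 372*I/3814225 ≈ -0.047619 + 9.753e-5*I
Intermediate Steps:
L = -4 (L = 3 - 1*7 = 3 - 7 = -4)
(4315 - 4408)/(S(L) + 1953) = (4315 - 4408)/(√(-12 - 4) + 1953) = -93/(√(-16) + 1953) = -93/(4*I + 1953) = -93*(1953 - 4*I)/3814225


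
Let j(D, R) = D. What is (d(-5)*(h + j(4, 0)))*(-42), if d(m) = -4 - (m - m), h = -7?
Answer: -504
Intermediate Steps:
d(m) = -4 (d(m) = -4 - 1*0 = -4 + 0 = -4)
(d(-5)*(h + j(4, 0)))*(-42) = -4*(-7 + 4)*(-42) = -4*(-3)*(-42) = 12*(-42) = -504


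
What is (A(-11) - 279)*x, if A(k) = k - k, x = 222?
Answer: -61938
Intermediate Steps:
A(k) = 0
(A(-11) - 279)*x = (0 - 279)*222 = -279*222 = -61938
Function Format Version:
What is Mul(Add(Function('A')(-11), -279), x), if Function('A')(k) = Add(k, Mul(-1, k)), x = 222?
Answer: -61938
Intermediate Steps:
Function('A')(k) = 0
Mul(Add(Function('A')(-11), -279), x) = Mul(Add(0, -279), 222) = Mul(-279, 222) = -61938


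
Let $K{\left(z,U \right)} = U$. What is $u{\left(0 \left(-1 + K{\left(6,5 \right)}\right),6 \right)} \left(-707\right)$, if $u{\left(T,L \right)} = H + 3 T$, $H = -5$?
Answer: $3535$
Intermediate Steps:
$u{\left(T,L \right)} = -5 + 3 T$
$u{\left(0 \left(-1 + K{\left(6,5 \right)}\right),6 \right)} \left(-707\right) = \left(-5 + 3 \cdot 0 \left(-1 + 5\right)\right) \left(-707\right) = \left(-5 + 3 \cdot 0 \cdot 4\right) \left(-707\right) = \left(-5 + 3 \cdot 0\right) \left(-707\right) = \left(-5 + 0\right) \left(-707\right) = \left(-5\right) \left(-707\right) = 3535$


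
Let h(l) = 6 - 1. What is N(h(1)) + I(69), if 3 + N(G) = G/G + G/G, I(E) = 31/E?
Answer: -38/69 ≈ -0.55072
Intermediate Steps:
h(l) = 5
N(G) = -1 (N(G) = -3 + (G/G + G/G) = -3 + (1 + 1) = -3 + 2 = -1)
N(h(1)) + I(69) = -1 + 31/69 = -38/69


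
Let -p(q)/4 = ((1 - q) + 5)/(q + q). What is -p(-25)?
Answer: -62/25 ≈ -2.4800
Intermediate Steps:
p(q) = -2*(6 - q)/q (p(q) = -4*((1 - q) + 5)/(q + q) = -4*(6 - q)/(2*q) = -4*(6 - q)*1/(2*q) = -2*(6 - q)/q)
-p(-25) = -(2 - 12/(-25)) = -(2 - 12*(-1/25)) = -(2 + 12/25) = -1*62/25 = -62/25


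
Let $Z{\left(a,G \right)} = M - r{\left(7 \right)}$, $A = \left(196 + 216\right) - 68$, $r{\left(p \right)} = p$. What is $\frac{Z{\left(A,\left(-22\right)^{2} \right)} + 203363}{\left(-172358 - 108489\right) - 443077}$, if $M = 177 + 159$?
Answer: $- \frac{50923}{180981} \approx -0.28137$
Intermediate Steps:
$M = 336$
$A = 344$ ($A = 412 - 68 = 344$)
$Z{\left(a,G \right)} = 329$ ($Z{\left(a,G \right)} = 336 - 7 = 329$)
$\frac{Z{\left(A,\left(-22\right)^{2} \right)} + 203363}{\left(-172358 - 108489\right) - 443077} = \frac{329 + 203363}{\left(-172358 - 108489\right) - 443077} = \frac{203692}{\left(-172358 - 108489\right) - 443077} = \frac{203692}{-280847 - 443077} = \frac{203692}{-723924} = 203692 \left(- \frac{1}{723924}\right) = - \frac{50923}{180981}$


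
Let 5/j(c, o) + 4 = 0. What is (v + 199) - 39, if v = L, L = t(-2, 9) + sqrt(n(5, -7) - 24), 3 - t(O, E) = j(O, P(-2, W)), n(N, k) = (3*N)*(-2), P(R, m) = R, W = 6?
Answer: 657/4 + 3*I*sqrt(6) ≈ 164.25 + 7.3485*I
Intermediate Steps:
j(c, o) = -5/4 (j(c, o) = 5/(-4 + 0) = 5/(-4) = 5*(-1/4) = -5/4)
n(N, k) = -6*N
t(O, E) = 17/4 (t(O, E) = 3 - 1*(-5/4) = 3 + 5/4 = 17/4)
L = 17/4 + 3*I*sqrt(6) (L = 17/4 + sqrt(-6*5 - 24) = 17/4 + sqrt(-30 - 24) = 17/4 + sqrt(-54) = 17/4 + 3*I*sqrt(6) ≈ 4.25 + 7.3485*I)
v = 17/4 + 3*I*sqrt(6) ≈ 4.25 + 7.3485*I
(v + 199) - 39 = ((17/4 + 3*I*sqrt(6)) + 199) - 39 = (813/4 + 3*I*sqrt(6)) - 39 = 657/4 + 3*I*sqrt(6)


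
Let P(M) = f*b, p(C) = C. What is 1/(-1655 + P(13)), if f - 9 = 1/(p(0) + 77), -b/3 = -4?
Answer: -77/119107 ≈ -0.00064648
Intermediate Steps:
b = 12 (b = -3*(-4) = 12)
f = 694/77 (f = 9 + 1/(0 + 77) = 9 + 1/77 = 694/77 ≈ 9.0130)
P(M) = 8328/77 (P(M) = (694/77)*12 = 8328/77)
1/(-1655 + P(13)) = 1/(-1655 + 8328/77) = 1/(-119107/77) = -77/119107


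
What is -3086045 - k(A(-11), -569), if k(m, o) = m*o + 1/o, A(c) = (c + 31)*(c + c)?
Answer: -1898414444/569 ≈ -3.3364e+6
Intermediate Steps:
A(c) = 2*c*(31 + c) (A(c) = (31 + c)*(2*c) = 2*c*(31 + c))
k(m, o) = 1/o + m*o
-3086045 - k(A(-11), -569) = -3086045 - (1/(-569) + (2*(-11)*(31 - 11))*(-569)) = -3086045 - (-1/569 + (2*(-11)*20)*(-569)) = -3086045 - (-1/569 - 440*(-569)) = -3086045 - (-1/569 + 250360) = -3086045 - 1*142454839/569 = -3086045 - 142454839/569 = -1898414444/569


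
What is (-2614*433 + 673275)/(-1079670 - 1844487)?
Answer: 458587/2924157 ≈ 0.15683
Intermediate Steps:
(-2614*433 + 673275)/(-1079670 - 1844487) = (-1131862 + 673275)/(-2924157) = -458587*(-1/2924157) = 458587/2924157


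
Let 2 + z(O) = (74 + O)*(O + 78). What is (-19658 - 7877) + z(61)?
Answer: -8772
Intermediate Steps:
z(O) = -2 + (74 + O)*(78 + O) (z(O) = -2 + (74 + O)*(O + 78) = -2 + (74 + O)*(78 + O))
(-19658 - 7877) + z(61) = (-19658 - 7877) + (5770 + 61² + 152*61) = -27535 + (5770 + 3721 + 9272) = -27535 + 18763 = -8772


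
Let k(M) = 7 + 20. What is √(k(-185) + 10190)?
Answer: √10217 ≈ 101.08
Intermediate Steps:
k(M) = 27
√(k(-185) + 10190) = √(27 + 10190) = √10217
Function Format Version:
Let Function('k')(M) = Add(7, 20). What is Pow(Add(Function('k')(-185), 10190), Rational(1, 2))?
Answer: Pow(10217, Rational(1, 2)) ≈ 101.08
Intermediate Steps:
Function('k')(M) = 27
Pow(Add(Function('k')(-185), 10190), Rational(1, 2)) = Pow(Add(27, 10190), Rational(1, 2)) = Pow(10217, Rational(1, 2))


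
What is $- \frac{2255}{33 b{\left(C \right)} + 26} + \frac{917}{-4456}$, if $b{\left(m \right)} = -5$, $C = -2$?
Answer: $\frac{9920817}{619384} \approx 16.017$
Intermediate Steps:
$- \frac{2255}{33 b{\left(C \right)} + 26} + \frac{917}{-4456} = - \frac{2255}{33 \left(-5\right) + 26} + \frac{917}{-4456} = - \frac{2255}{-165 + 26} + 917 \left(- \frac{1}{4456}\right) = - \frac{2255}{-139} - \frac{917}{4456} = \left(-2255\right) \left(- \frac{1}{139}\right) - \frac{917}{4456} = \frac{2255}{139} - \frac{917}{4456} = \frac{9920817}{619384}$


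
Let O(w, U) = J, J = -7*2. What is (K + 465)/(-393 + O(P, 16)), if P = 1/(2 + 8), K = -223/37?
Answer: -16982/15059 ≈ -1.1277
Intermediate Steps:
K = -223/37 (K = -223*1/37 = -223/37 ≈ -6.0270)
P = ⅒ (P = 1/10 = ⅒ ≈ 0.10000)
J = -14
O(w, U) = -14
(K + 465)/(-393 + O(P, 16)) = (-223/37 + 465)/(-393 - 14) = (16982/37)/(-407) = (16982/37)*(-1/407) = -16982/15059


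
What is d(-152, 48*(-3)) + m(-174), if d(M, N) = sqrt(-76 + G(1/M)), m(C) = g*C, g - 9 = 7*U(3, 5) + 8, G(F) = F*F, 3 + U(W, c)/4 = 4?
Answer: -7830 + I*sqrt(1755903)/152 ≈ -7830.0 + 8.7178*I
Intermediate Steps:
U(W, c) = 4 (U(W, c) = -12 + 4*4 = -12 + 16 = 4)
G(F) = F**2
g = 45 (g = 9 + (7*4 + 8) = 9 + (28 + 8) = 9 + 36 = 45)
m(C) = 45*C
d(M, N) = sqrt(-76 + M**(-2)) (d(M, N) = sqrt(-76 + (1/M)**2) = sqrt(-76 + M**(-2)))
d(-152, 48*(-3)) + m(-174) = sqrt(-76 + (-152)**(-2)) + 45*(-174) = sqrt(-76 + 1/23104) - 7830 = sqrt(-1755903/23104) - 7830 = I*sqrt(1755903)/152 - 7830 = -7830 + I*sqrt(1755903)/152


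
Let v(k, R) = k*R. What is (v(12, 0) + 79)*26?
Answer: 2054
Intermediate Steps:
v(k, R) = R*k
(v(12, 0) + 79)*26 = (0*12 + 79)*26 = (0 + 79)*26 = 79*26 = 2054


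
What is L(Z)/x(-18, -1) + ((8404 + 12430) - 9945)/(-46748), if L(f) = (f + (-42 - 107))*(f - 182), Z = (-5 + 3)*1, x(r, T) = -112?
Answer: -81254125/327236 ≈ -248.30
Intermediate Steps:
Z = -2 (Z = -2*1 = -2)
L(f) = (-182 + f)*(-149 + f) (L(f) = (f - 149)*(-182 + f) = (-149 + f)*(-182 + f) = (-182 + f)*(-149 + f))
L(Z)/x(-18, -1) + ((8404 + 12430) - 9945)/(-46748) = (27118 + (-2)² - 331*(-2))/(-112) + ((8404 + 12430) - 9945)/(-46748) = (27118 + 4 + 662)*(-1/112) + (20834 - 9945)*(-1/46748) = 27784*(-1/112) + 10889*(-1/46748) = -3473/14 - 10889/46748 = -81254125/327236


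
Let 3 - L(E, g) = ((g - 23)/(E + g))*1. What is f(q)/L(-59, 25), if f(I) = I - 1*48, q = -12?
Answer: -255/13 ≈ -19.615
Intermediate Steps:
L(E, g) = 3 - (-23 + g)/(E + g) (L(E, g) = 3 - (g - 23)/(E + g) = 3 - (-23 + g)/(E + g))
f(I) = -48 + I (f(I) = I - 48 = -48 + I)
f(q)/L(-59, 25) = (-48 - 12)/(((23 + 2*25 + 3*(-59))/(-59 + 25))) = -60*(-34/(23 + 50 - 177)) = -60/((-1/34*(-104))) = -60/52/17 = -60*17/52 = -255/13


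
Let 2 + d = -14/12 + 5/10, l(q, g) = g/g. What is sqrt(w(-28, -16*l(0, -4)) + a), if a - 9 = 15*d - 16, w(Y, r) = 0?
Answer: I*sqrt(47) ≈ 6.8557*I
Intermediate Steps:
l(q, g) = 1
d = -8/3 (d = -2 + (-14/12 + 5/10) = -2 + (-14*1/12 + 5*(1/10)) = -2 + (-7/6 + 1/2) = -2 - 2/3 = -8/3 ≈ -2.6667)
a = -47 (a = 9 + (15*(-8/3) - 16) = 9 + (-40 - 16) = 9 - 56 = -47)
sqrt(w(-28, -16*l(0, -4)) + a) = sqrt(0 - 47) = sqrt(-47) = I*sqrt(47)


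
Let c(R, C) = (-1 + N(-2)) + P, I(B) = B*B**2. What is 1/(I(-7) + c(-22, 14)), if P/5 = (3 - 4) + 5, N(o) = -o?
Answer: -1/322 ≈ -0.0031056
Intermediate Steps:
I(B) = B**3
P = 20 (P = 5*((3 - 4) + 5) = 5*(-1 + 5) = 5*4 = 20)
c(R, C) = 21 (c(R, C) = (-1 - 1*(-2)) + 20 = (-1 + 2) + 20 = 1 + 20 = 21)
1/(I(-7) + c(-22, 14)) = 1/((-7)**3 + 21) = 1/(-343 + 21) = 1/(-322) = -1/322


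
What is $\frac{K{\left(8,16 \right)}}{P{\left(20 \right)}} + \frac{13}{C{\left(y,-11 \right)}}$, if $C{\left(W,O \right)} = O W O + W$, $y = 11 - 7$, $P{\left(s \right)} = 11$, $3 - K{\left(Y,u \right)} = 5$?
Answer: $- \frac{833}{5368} \approx -0.15518$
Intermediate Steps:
$K{\left(Y,u \right)} = -2$ ($K{\left(Y,u \right)} = 3 - 5 = -2$)
$y = 4$
$C{\left(W,O \right)} = W + W O^{2}$ ($C{\left(W,O \right)} = W O^{2} + W = W + W O^{2}$)
$\frac{K{\left(8,16 \right)}}{P{\left(20 \right)}} + \frac{13}{C{\left(y,-11 \right)}} = - \frac{2}{11} + \frac{13}{4 \left(1 + \left(-11\right)^{2}\right)} = \left(-2\right) \frac{1}{11} + \frac{13}{4 \left(1 + 121\right)} = - \frac{2}{11} + \frac{13}{4 \cdot 122} = - \frac{2}{11} + \frac{13}{488} = - \frac{833}{5368}$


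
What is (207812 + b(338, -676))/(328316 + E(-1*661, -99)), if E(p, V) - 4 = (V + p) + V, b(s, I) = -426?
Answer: 207386/327461 ≈ 0.63332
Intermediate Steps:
E(p, V) = 4 + p + 2*V (E(p, V) = 4 + ((V + p) + V) = 4 + (p + 2*V) = 4 + p + 2*V)
(207812 + b(338, -676))/(328316 + E(-1*661, -99)) = (207812 - 426)/(328316 + (4 - 1*661 + 2*(-99))) = 207386/(328316 + (4 - 661 - 198)) = 207386/(328316 - 855) = 207386/327461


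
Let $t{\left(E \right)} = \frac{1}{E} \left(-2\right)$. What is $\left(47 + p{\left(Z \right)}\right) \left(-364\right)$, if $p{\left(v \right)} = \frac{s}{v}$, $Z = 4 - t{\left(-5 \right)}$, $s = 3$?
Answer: $- \frac{52234}{3} \approx -17411.0$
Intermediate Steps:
$t{\left(E \right)} = - \frac{2}{E}$
$Z = \frac{18}{5}$ ($Z = 4 - - \frac{2}{-5} = 4 - \left(-2\right) \left(- \frac{1}{5}\right) = 4 - \frac{2}{5} = \frac{18}{5} \approx 3.6$)
$p{\left(v \right)} = \frac{3}{v}$
$\left(47 + p{\left(Z \right)}\right) \left(-364\right) = \left(47 + \frac{3}{\frac{18}{5}}\right) \left(-364\right) = \left(47 + 3 \cdot \frac{5}{18}\right) \left(-364\right) = \left(47 + \frac{5}{6}\right) \left(-364\right) = \frac{287}{6} \left(-364\right) = - \frac{52234}{3}$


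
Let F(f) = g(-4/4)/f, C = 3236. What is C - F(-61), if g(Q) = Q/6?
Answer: 1184375/366 ≈ 3236.0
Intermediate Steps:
g(Q) = Q/6 (g(Q) = Q*(⅙) = Q/6)
F(f) = -1/(6*f) (F(f) = ((-4/4)/6)/f = ((-4*¼)/6)/f = ((⅙)*(-1))/f = -1/(6*f))
C - F(-61) = 3236 - (-1)/(6*(-61)) = 3236 - (-1)*(-1)/(6*61) = 3236 - 1*1/366 = 3236 - 1/366 = 1184375/366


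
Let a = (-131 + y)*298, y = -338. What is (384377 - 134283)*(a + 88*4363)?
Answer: 61068453108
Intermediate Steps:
a = -139762 (a = (-131 - 338)*298 = -469*298 = -139762)
(384377 - 134283)*(a + 88*4363) = (384377 - 134283)*(-139762 + 88*4363) = 250094*(-139762 + 383944) = 250094*244182 = 61068453108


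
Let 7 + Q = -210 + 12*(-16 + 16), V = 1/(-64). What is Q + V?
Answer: -13889/64 ≈ -217.02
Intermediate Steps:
V = -1/64 ≈ -0.015625
Q = -217 (Q = -7 + (-210 + 12*(-16 + 16)) = -7 + (-210 + 12*0) = -7 + (-210 + 0) = -7 - 210 = -217)
Q + V = -217 - 1/64 = -13889/64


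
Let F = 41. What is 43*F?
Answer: 1763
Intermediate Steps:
43*F = 43*41 = 1763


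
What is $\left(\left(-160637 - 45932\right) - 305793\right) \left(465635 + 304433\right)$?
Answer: $-394553580616$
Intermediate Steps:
$\left(\left(-160637 - 45932\right) - 305793\right) \left(465635 + 304433\right) = \left(-206569 - 305793\right) 770068 = \left(-512362\right) 770068 = -394553580616$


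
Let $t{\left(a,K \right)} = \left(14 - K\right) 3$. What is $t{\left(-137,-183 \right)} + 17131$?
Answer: $17722$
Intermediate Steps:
$t{\left(a,K \right)} = 42 - 3 K$
$t{\left(-137,-183 \right)} + 17131 = \left(42 - -549\right) + 17131 = \left(42 + 549\right) + 17131 = 591 + 17131 = 17722$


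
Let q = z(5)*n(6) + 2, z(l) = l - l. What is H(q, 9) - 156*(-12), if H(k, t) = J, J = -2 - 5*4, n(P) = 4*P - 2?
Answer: 1850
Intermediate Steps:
z(l) = 0
n(P) = -2 + 4*P
q = 2 (q = 0*(-2 + 4*6) + 2 = 0*(-2 + 24) + 2 = 0*22 + 2 = 0 + 2 = 2)
J = -22 (J = -2 - 20 = -22)
H(k, t) = -22
H(q, 9) - 156*(-12) = -22 - 156*(-12) = -22 + 1872 = 1850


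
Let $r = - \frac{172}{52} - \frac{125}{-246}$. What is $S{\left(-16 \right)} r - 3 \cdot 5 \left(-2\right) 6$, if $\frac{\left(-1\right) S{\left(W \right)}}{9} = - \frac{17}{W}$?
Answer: $\frac{3526683}{17056} \approx 206.77$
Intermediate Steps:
$S{\left(W \right)} = \frac{153}{W}$ ($S{\left(W \right)} = - 9 \left(- \frac{17}{W}\right) = \frac{153}{W}$)
$r = - \frac{8953}{3198}$ ($r = \left(-172\right) \frac{1}{52} - - \frac{125}{246} = - \frac{43}{13} + \frac{125}{246} = - \frac{8953}{3198} \approx -2.7996$)
$S{\left(-16 \right)} r - 3 \cdot 5 \left(-2\right) 6 = \frac{153}{-16} \left(- \frac{8953}{3198}\right) - 3 \cdot 5 \left(-2\right) 6 = 153 \left(- \frac{1}{16}\right) \left(- \frac{8953}{3198}\right) - 3 \left(\left(-10\right) 6\right) = \left(- \frac{153}{16}\right) \left(- \frac{8953}{3198}\right) - -180 = \frac{456603}{17056} + 180 = \frac{3526683}{17056}$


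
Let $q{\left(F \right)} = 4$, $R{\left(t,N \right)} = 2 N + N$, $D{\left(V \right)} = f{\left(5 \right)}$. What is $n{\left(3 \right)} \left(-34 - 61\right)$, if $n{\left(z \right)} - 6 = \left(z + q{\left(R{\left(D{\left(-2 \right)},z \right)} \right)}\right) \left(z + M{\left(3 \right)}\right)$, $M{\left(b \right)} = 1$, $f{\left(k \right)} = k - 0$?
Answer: $-3230$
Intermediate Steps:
$f{\left(k \right)} = k$ ($f{\left(k \right)} = k + 0 = k$)
$D{\left(V \right)} = 5$
$R{\left(t,N \right)} = 3 N$
$n{\left(z \right)} = 6 + \left(1 + z\right) \left(4 + z\right)$ ($n{\left(z \right)} = 6 + \left(z + 4\right) \left(z + 1\right) = 6 + \left(4 + z\right) \left(1 + z\right) = 6 + \left(1 + z\right) \left(4 + z\right)$)
$n{\left(3 \right)} \left(-34 - 61\right) = \left(10 + 3^{2} + 5 \cdot 3\right) \left(-34 - 61\right) = \left(10 + 9 + 15\right) \left(-95\right) = 34 \left(-95\right) = -3230$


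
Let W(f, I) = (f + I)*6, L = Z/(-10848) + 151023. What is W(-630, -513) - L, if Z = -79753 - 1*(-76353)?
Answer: -214087061/1356 ≈ -1.5788e+5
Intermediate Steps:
Z = -3400 (Z = -79753 + 76353 = -3400)
L = 204787613/1356 (L = -3400/(-10848) + 151023 = -3400*(-1/10848) + 151023 = 425/1356 + 151023 = 204787613/1356 ≈ 1.5102e+5)
W(f, I) = 6*I + 6*f (W(f, I) = (I + f)*6 = 6*I + 6*f)
W(-630, -513) - L = (6*(-513) + 6*(-630)) - 1*204787613/1356 = (-3078 - 3780) - 204787613/1356 = -6858 - 204787613/1356 = -214087061/1356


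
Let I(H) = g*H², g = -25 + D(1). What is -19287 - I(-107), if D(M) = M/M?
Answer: 255489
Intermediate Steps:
D(M) = 1
g = -24 (g = -25 + 1 = -24)
I(H) = -24*H²
-19287 - I(-107) = -19287 - (-24)*(-107)² = -19287 - (-24)*11449 = -19287 - 1*(-274776) = -19287 + 274776 = 255489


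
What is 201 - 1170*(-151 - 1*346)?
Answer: 581691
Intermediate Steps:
201 - 1170*(-151 - 1*346) = 201 - 1170*(-151 - 346) = 201 - 1170*(-497) = 201 + 581490 = 581691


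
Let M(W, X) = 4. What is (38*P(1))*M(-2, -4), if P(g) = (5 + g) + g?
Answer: 1064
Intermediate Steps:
P(g) = 5 + 2*g
(38*P(1))*M(-2, -4) = (38*(5 + 2*1))*4 = (38*(5 + 2))*4 = (38*7)*4 = 266*4 = 1064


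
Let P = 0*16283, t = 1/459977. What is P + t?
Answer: 1/459977 ≈ 2.1740e-6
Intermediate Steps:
t = 1/459977 ≈ 2.1740e-6
P = 0
P + t = 0 + 1/459977 = 1/459977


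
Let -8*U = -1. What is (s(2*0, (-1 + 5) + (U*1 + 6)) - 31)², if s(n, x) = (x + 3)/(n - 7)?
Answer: 69169/64 ≈ 1080.8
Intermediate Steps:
U = ⅛ (U = -⅛*(-1) = ⅛ ≈ 0.12500)
s(n, x) = (3 + x)/(-7 + n)
(s(2*0, (-1 + 5) + (U*1 + 6)) - 31)² = ((3 + ((-1 + 5) + ((⅛)*1 + 6)))/(-7 + 2*0) - 31)² = ((3 + (4 + (⅛ + 6)))/(-7 + 0) - 31)² = ((3 + (4 + 49/8))/(-7) - 31)² = (-(3 + 81/8)/7 - 31)² = (-⅐*105/8 - 31)² = (-15/8 - 31)² = (-263/8)² = 69169/64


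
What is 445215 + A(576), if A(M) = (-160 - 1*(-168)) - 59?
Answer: 445164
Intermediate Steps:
A(M) = -51 (A(M) = (-160 + 168) - 59 = 8 - 59 = -51)
445215 + A(576) = 445215 - 51 = 445164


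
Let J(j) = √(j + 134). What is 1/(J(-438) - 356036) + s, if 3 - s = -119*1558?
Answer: 5875560169312991/31690408400 - I*√19/31690408400 ≈ 1.8541e+5 - 1.3755e-10*I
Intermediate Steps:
J(j) = √(134 + j)
s = 185405 (s = 3 - (-119)*1558 = 3 - 1*(-185402) = 3 + 185402 = 185405)
1/(J(-438) - 356036) + s = 1/(√(134 - 438) - 356036) + 185405 = 1/(√(-304) - 356036) + 185405 = 1/(4*I*√19 - 356036) + 185405 = 1/(-356036 + 4*I*√19) + 185405 = 185405 + 1/(-356036 + 4*I*√19)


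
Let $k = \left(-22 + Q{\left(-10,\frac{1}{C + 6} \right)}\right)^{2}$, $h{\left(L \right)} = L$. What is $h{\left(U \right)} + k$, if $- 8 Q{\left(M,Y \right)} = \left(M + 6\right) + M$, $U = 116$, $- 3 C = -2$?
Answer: $\frac{8417}{16} \approx 526.06$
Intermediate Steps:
$C = \frac{2}{3}$ ($C = \left(- \frac{1}{3}\right) \left(-2\right) = \frac{2}{3} \approx 0.66667$)
$Q{\left(M,Y \right)} = - \frac{3}{4} - \frac{M}{4}$ ($Q{\left(M,Y \right)} = - \frac{\left(M + 6\right) + M}{8} = - \frac{\left(6 + M\right) + M}{8} = - \frac{6 + 2 M}{8} = - \frac{3}{4} - \frac{M}{4}$)
$k = \frac{6561}{16}$ ($k = \left(-22 - - \frac{7}{4}\right)^{2} = \left(-22 + \left(- \frac{3}{4} + \frac{5}{2}\right)\right)^{2} = \left(-22 + \frac{7}{4}\right)^{2} = \left(- \frac{81}{4}\right)^{2} = \frac{6561}{16} \approx 410.06$)
$h{\left(U \right)} + k = 116 + \frac{6561}{16} = \frac{8417}{16}$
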